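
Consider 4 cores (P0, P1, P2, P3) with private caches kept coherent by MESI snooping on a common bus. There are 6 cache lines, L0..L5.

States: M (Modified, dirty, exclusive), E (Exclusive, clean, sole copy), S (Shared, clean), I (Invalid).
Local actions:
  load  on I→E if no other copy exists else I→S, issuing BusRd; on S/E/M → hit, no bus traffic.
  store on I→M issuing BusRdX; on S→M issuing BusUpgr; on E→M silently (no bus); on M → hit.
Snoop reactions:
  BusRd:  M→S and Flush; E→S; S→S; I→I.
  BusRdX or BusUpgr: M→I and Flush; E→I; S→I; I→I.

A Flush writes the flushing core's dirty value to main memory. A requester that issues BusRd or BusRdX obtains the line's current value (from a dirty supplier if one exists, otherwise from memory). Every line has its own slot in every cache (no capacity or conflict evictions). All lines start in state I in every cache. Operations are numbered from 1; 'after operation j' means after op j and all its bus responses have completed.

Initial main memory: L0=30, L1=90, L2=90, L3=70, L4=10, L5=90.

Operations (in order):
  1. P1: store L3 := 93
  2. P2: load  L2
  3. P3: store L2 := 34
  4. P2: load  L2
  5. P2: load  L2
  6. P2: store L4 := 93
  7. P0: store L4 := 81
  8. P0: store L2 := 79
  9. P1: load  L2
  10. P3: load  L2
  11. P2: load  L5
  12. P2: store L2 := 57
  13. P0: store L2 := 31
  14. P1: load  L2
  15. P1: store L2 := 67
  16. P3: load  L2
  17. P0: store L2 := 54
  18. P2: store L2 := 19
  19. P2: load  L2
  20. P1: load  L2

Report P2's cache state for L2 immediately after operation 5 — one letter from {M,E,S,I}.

state = S

  op1 P1: store L3 := 93 → I/M/I/I on L3; bus BusRdX; mem=70
  op2 P2: load  L2 → I/I/E/I on L2; bus BusRd; mem=90
  op3 P3: store L2 := 34 → I/I/I/M on L2; bus BusRdX; mem=90
  op4 P2: load  L2 → I/I/S/S on L2; bus BusRd Flush; mem=34
  op5 P2: load  L2 → I/I/S/S on L2; bus (none); mem=34
  op6 P2: store L4 := 93 → I/I/M/I on L4; bus BusRdX; mem=10
  op7 P0: store L4 := 81 → M/I/I/I on L4; bus BusRdX Flush; mem=93
  op8 P0: store L2 := 79 → M/I/I/I on L2; bus BusRdX; mem=34
  op9 P1: load  L2 → S/S/I/I on L2; bus BusRd Flush; mem=79
  op10 P3: load  L2 → S/S/I/S on L2; bus BusRd; mem=79
  op11 P2: load  L5 → I/I/E/I on L5; bus BusRd; mem=90
  op12 P2: store L2 := 57 → I/I/M/I on L2; bus BusRdX; mem=79
  op13 P0: store L2 := 31 → M/I/I/I on L2; bus BusRdX Flush; mem=57
  op14 P1: load  L2 → S/S/I/I on L2; bus BusRd Flush; mem=31
  op15 P1: store L2 := 67 → I/M/I/I on L2; bus BusUpgr; mem=31
  op16 P3: load  L2 → I/S/I/S on L2; bus BusRd Flush; mem=67
  op17 P0: store L2 := 54 → M/I/I/I on L2; bus BusRdX; mem=67
  op18 P2: store L2 := 19 → I/I/M/I on L2; bus BusRdX Flush; mem=54
  op19 P2: load  L2 → I/I/M/I on L2; bus (none); mem=54
  op20 P1: load  L2 → I/S/S/I on L2; bus BusRd Flush; mem=19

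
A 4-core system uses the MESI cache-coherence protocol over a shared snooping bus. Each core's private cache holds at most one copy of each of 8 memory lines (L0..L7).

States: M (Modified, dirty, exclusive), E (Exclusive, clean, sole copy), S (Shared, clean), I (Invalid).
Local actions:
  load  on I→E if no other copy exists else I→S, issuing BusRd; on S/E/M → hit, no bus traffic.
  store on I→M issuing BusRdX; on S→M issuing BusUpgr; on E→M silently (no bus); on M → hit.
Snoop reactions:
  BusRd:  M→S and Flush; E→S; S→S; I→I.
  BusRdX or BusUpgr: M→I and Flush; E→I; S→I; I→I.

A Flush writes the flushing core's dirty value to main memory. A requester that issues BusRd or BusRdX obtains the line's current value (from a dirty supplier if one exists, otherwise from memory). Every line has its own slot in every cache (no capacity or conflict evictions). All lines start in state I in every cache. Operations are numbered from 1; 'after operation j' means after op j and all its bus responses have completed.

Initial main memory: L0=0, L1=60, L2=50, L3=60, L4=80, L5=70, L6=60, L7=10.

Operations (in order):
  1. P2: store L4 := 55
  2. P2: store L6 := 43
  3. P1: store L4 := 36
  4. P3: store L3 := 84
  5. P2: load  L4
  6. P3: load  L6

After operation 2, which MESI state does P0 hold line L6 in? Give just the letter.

1. P2: store L4 := 55  bus=[BusRdX]  L4: P0=I P1=I P2=M P3=I  mem[L4]=80
2. P2: store L6 := 43  bus=[BusRdX]  L6: P0=I P1=I P2=M P3=I  mem[L6]=60
3. P1: store L4 := 36  bus=[BusRdX,Flush]  L4: P0=I P1=M P2=I P3=I  mem[L4]=55
4. P3: store L3 := 84  bus=[BusRdX]  L3: P0=I P1=I P2=I P3=M  mem[L3]=60
5. P2: load  L4  bus=[BusRd,Flush]  L4: P0=I P1=S P2=S P3=I  mem[L4]=36
6. P3: load  L6  bus=[BusRd,Flush]  L6: P0=I P1=I P2=S P3=S  mem[L6]=43

state = I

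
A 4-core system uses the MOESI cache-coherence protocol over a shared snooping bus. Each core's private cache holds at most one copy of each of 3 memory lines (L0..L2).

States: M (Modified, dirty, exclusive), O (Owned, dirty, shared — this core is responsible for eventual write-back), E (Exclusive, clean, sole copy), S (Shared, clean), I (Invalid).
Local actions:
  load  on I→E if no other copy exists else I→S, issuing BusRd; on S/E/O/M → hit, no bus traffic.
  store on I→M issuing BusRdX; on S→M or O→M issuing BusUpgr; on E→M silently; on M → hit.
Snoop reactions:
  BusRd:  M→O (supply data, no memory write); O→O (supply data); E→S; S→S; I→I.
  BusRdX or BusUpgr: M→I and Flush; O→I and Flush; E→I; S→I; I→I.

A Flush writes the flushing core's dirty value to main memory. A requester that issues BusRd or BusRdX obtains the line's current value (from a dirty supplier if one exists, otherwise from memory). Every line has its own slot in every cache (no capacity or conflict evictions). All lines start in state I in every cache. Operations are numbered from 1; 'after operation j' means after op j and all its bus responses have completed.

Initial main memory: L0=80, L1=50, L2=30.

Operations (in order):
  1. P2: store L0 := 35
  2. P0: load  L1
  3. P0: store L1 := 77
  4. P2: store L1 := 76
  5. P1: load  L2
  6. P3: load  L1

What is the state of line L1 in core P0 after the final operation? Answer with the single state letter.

1. P2: store L0 := 35  bus=[BusRdX]  L0: P0=I P1=I P2=M P3=I  mem[L0]=80
2. P0: load  L1  bus=[BusRd]  L1: P0=E P1=I P2=I P3=I  mem[L1]=50
3. P0: store L1 := 77  bus=[-]  L1: P0=M P1=I P2=I P3=I  mem[L1]=50
4. P2: store L1 := 76  bus=[BusRdX,Flush]  L1: P0=I P1=I P2=M P3=I  mem[L1]=77
5. P1: load  L2  bus=[BusRd]  L2: P0=I P1=E P2=I P3=I  mem[L2]=30
6. P3: load  L1  bus=[BusRd]  L1: P0=I P1=I P2=O P3=S  mem[L1]=77

state = I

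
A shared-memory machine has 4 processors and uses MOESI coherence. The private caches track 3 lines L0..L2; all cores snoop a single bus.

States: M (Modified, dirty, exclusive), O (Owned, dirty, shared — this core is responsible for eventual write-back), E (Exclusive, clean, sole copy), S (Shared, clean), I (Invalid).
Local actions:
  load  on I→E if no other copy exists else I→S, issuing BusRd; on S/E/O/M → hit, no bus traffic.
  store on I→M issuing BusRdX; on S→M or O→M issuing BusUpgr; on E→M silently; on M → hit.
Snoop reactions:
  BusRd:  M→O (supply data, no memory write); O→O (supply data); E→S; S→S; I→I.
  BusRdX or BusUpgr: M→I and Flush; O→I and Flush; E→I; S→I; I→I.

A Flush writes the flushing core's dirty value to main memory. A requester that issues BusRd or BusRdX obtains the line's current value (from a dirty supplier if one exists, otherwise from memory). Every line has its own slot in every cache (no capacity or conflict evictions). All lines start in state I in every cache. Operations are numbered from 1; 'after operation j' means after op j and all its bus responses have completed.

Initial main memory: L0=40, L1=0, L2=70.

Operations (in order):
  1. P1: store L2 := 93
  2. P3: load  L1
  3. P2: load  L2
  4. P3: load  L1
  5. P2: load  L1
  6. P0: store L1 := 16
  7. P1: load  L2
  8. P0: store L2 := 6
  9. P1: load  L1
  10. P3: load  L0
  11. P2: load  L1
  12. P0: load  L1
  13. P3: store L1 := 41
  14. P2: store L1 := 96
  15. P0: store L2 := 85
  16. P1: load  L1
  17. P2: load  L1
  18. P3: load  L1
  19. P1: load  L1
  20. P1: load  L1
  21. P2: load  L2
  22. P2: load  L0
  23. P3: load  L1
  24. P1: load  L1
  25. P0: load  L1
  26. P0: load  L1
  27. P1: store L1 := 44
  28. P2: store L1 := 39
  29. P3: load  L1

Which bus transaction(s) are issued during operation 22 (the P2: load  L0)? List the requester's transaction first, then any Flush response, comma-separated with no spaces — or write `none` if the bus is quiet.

step 1: P1: store L2 := 93  ⟶  IMII  (L2)  txn=BusRdX  M[L2]=70
step 2: P3: load  L1  ⟶  IIIE  (L1)  txn=BusRd  M[L1]=0
step 3: P2: load  L2  ⟶  IOSI  (L2)  txn=BusRd  M[L2]=70
step 4: P3: load  L1  ⟶  IIIE  (L1)  txn=∅  M[L1]=0
step 5: P2: load  L1  ⟶  IISS  (L1)  txn=BusRd  M[L1]=0
step 6: P0: store L1 := 16  ⟶  MIII  (L1)  txn=BusRdX  M[L1]=0
step 7: P1: load  L2  ⟶  IOSI  (L2)  txn=∅  M[L2]=70
step 8: P0: store L2 := 6  ⟶  MIII  (L2)  txn=BusRdX+Flush  M[L2]=93
step 9: P1: load  L1  ⟶  OSII  (L1)  txn=BusRd  M[L1]=0
step 10: P3: load  L0  ⟶  IIIE  (L0)  txn=BusRd  M[L0]=40
step 11: P2: load  L1  ⟶  OSSI  (L1)  txn=BusRd  M[L1]=0
step 12: P0: load  L1  ⟶  OSSI  (L1)  txn=∅  M[L1]=0
step 13: P3: store L1 := 41  ⟶  IIIM  (L1)  txn=BusRdX+Flush  M[L1]=16
step 14: P2: store L1 := 96  ⟶  IIMI  (L1)  txn=BusRdX+Flush  M[L1]=41
step 15: P0: store L2 := 85  ⟶  MIII  (L2)  txn=∅  M[L2]=93
step 16: P1: load  L1  ⟶  ISOI  (L1)  txn=BusRd  M[L1]=41
step 17: P2: load  L1  ⟶  ISOI  (L1)  txn=∅  M[L1]=41
step 18: P3: load  L1  ⟶  ISOS  (L1)  txn=BusRd  M[L1]=41
step 19: P1: load  L1  ⟶  ISOS  (L1)  txn=∅  M[L1]=41
step 20: P1: load  L1  ⟶  ISOS  (L1)  txn=∅  M[L1]=41
step 21: P2: load  L2  ⟶  OISI  (L2)  txn=BusRd  M[L2]=93
step 22: P2: load  L0  ⟶  IISS  (L0)  txn=BusRd  M[L0]=40
step 23: P3: load  L1  ⟶  ISOS  (L1)  txn=∅  M[L1]=41
step 24: P1: load  L1  ⟶  ISOS  (L1)  txn=∅  M[L1]=41
step 25: P0: load  L1  ⟶  SSOS  (L1)  txn=BusRd  M[L1]=41
step 26: P0: load  L1  ⟶  SSOS  (L1)  txn=∅  M[L1]=41
step 27: P1: store L1 := 44  ⟶  IMII  (L1)  txn=BusUpgr+Flush  M[L1]=96
step 28: P2: store L1 := 39  ⟶  IIMI  (L1)  txn=BusRdX+Flush  M[L1]=44
step 29: P3: load  L1  ⟶  IIOS  (L1)  txn=BusRd  M[L1]=44

bus = BusRd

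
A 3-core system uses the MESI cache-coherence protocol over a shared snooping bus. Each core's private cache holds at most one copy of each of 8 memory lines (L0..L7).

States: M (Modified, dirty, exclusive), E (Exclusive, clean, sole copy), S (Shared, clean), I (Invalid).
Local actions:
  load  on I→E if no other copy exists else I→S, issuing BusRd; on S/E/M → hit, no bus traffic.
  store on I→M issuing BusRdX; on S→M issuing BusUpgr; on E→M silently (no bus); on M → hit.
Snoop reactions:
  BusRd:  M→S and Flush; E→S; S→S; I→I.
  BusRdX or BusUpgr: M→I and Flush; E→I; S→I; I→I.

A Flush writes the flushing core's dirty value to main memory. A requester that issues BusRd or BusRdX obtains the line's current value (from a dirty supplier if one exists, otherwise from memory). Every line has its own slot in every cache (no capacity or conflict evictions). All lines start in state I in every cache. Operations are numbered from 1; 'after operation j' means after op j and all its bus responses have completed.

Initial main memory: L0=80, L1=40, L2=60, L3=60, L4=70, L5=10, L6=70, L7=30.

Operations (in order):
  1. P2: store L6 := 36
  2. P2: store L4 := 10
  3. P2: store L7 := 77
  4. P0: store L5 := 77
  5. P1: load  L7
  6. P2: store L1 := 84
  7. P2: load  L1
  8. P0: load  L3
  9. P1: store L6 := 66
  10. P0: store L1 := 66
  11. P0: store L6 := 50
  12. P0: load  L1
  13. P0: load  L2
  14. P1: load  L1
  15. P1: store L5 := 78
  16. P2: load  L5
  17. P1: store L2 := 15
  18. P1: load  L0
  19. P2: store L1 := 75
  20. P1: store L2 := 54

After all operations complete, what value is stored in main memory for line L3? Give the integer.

memory[L3] = 60

  op1 P2: store L6 := 36 → I/I/M on L6; bus BusRdX; mem=70
  op2 P2: store L4 := 10 → I/I/M on L4; bus BusRdX; mem=70
  op3 P2: store L7 := 77 → I/I/M on L7; bus BusRdX; mem=30
  op4 P0: store L5 := 77 → M/I/I on L5; bus BusRdX; mem=10
  op5 P1: load  L7 → I/S/S on L7; bus BusRd Flush; mem=77
  op6 P2: store L1 := 84 → I/I/M on L1; bus BusRdX; mem=40
  op7 P2: load  L1 → I/I/M on L1; bus (none); mem=40
  op8 P0: load  L3 → E/I/I on L3; bus BusRd; mem=60
  op9 P1: store L6 := 66 → I/M/I on L6; bus BusRdX Flush; mem=36
  op10 P0: store L1 := 66 → M/I/I on L1; bus BusRdX Flush; mem=84
  op11 P0: store L6 := 50 → M/I/I on L6; bus BusRdX Flush; mem=66
  op12 P0: load  L1 → M/I/I on L1; bus (none); mem=84
  op13 P0: load  L2 → E/I/I on L2; bus BusRd; mem=60
  op14 P1: load  L1 → S/S/I on L1; bus BusRd Flush; mem=66
  op15 P1: store L5 := 78 → I/M/I on L5; bus BusRdX Flush; mem=77
  op16 P2: load  L5 → I/S/S on L5; bus BusRd Flush; mem=78
  op17 P1: store L2 := 15 → I/M/I on L2; bus BusRdX; mem=60
  op18 P1: load  L0 → I/E/I on L0; bus BusRd; mem=80
  op19 P2: store L1 := 75 → I/I/M on L1; bus BusRdX; mem=66
  op20 P1: store L2 := 54 → I/M/I on L2; bus (none); mem=60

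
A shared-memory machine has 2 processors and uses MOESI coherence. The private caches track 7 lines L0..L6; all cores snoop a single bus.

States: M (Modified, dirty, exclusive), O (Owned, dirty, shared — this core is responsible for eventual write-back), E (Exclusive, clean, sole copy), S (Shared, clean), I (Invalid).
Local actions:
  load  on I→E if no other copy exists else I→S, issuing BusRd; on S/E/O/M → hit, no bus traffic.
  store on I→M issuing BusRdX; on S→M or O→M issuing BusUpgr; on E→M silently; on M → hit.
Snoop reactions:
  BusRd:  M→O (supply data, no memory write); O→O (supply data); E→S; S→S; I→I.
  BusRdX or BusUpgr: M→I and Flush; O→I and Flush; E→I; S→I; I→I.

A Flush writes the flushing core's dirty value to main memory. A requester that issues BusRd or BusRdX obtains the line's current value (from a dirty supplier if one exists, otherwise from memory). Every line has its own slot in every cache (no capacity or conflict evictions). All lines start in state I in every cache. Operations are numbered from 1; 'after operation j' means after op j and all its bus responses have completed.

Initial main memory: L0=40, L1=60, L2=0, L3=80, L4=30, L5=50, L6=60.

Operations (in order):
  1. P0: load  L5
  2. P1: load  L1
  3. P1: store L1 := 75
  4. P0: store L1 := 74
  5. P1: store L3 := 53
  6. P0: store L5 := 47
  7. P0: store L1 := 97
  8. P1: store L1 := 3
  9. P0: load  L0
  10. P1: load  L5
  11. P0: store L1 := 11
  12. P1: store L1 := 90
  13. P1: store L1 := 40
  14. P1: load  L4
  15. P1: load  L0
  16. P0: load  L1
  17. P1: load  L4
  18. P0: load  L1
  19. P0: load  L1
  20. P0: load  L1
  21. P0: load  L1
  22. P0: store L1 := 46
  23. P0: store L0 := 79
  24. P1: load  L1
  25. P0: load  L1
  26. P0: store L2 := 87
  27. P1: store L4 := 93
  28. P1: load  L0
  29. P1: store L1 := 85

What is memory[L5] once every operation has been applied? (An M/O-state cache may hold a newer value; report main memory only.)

memory[L5] = 50

  op1 P0: load  L5 → E/I on L5; bus BusRd; mem=50
  op2 P1: load  L1 → I/E on L1; bus BusRd; mem=60
  op3 P1: store L1 := 75 → I/M on L1; bus (none); mem=60
  op4 P0: store L1 := 74 → M/I on L1; bus BusRdX Flush; mem=75
  op5 P1: store L3 := 53 → I/M on L3; bus BusRdX; mem=80
  op6 P0: store L5 := 47 → M/I on L5; bus (none); mem=50
  op7 P0: store L1 := 97 → M/I on L1; bus (none); mem=75
  op8 P1: store L1 := 3 → I/M on L1; bus BusRdX Flush; mem=97
  op9 P0: load  L0 → E/I on L0; bus BusRd; mem=40
  op10 P1: load  L5 → O/S on L5; bus BusRd; mem=50
  op11 P0: store L1 := 11 → M/I on L1; bus BusRdX Flush; mem=3
  op12 P1: store L1 := 90 → I/M on L1; bus BusRdX Flush; mem=11
  op13 P1: store L1 := 40 → I/M on L1; bus (none); mem=11
  op14 P1: load  L4 → I/E on L4; bus BusRd; mem=30
  op15 P1: load  L0 → S/S on L0; bus BusRd; mem=40
  op16 P0: load  L1 → S/O on L1; bus BusRd; mem=11
  op17 P1: load  L4 → I/E on L4; bus (none); mem=30
  op18 P0: load  L1 → S/O on L1; bus (none); mem=11
  op19 P0: load  L1 → S/O on L1; bus (none); mem=11
  op20 P0: load  L1 → S/O on L1; bus (none); mem=11
  op21 P0: load  L1 → S/O on L1; bus (none); mem=11
  op22 P0: store L1 := 46 → M/I on L1; bus BusUpgr Flush; mem=40
  op23 P0: store L0 := 79 → M/I on L0; bus BusUpgr; mem=40
  op24 P1: load  L1 → O/S on L1; bus BusRd; mem=40
  op25 P0: load  L1 → O/S on L1; bus (none); mem=40
  op26 P0: store L2 := 87 → M/I on L2; bus BusRdX; mem=0
  op27 P1: store L4 := 93 → I/M on L4; bus (none); mem=30
  op28 P1: load  L0 → O/S on L0; bus BusRd; mem=40
  op29 P1: store L1 := 85 → I/M on L1; bus BusUpgr Flush; mem=46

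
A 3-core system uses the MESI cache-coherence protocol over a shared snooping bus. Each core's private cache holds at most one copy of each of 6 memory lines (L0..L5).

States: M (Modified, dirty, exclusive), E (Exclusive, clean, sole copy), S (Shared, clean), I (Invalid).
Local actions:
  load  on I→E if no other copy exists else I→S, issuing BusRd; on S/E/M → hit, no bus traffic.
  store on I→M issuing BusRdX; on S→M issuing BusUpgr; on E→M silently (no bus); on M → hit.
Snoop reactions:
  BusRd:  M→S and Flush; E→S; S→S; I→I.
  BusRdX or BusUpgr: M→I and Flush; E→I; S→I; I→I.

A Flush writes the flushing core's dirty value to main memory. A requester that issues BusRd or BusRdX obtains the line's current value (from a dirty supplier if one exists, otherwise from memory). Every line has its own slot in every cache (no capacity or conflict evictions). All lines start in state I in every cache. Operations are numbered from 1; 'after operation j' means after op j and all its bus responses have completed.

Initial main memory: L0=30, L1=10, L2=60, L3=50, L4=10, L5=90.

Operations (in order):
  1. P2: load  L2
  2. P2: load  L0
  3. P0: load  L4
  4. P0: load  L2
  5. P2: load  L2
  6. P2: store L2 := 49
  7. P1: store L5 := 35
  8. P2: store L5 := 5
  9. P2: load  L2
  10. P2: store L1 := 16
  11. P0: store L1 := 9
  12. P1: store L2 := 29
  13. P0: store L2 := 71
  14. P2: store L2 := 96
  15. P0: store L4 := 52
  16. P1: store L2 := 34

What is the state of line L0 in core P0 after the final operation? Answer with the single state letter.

state = I

1. P2: load  L2  bus=[BusRd]  L2: P0=I P1=I P2=E  mem[L2]=60
2. P2: load  L0  bus=[BusRd]  L0: P0=I P1=I P2=E  mem[L0]=30
3. P0: load  L4  bus=[BusRd]  L4: P0=E P1=I P2=I  mem[L4]=10
4. P0: load  L2  bus=[BusRd]  L2: P0=S P1=I P2=S  mem[L2]=60
5. P2: load  L2  bus=[-]  L2: P0=S P1=I P2=S  mem[L2]=60
6. P2: store L2 := 49  bus=[BusUpgr]  L2: P0=I P1=I P2=M  mem[L2]=60
7. P1: store L5 := 35  bus=[BusRdX]  L5: P0=I P1=M P2=I  mem[L5]=90
8. P2: store L5 := 5  bus=[BusRdX,Flush]  L5: P0=I P1=I P2=M  mem[L5]=35
9. P2: load  L2  bus=[-]  L2: P0=I P1=I P2=M  mem[L2]=60
10. P2: store L1 := 16  bus=[BusRdX]  L1: P0=I P1=I P2=M  mem[L1]=10
11. P0: store L1 := 9  bus=[BusRdX,Flush]  L1: P0=M P1=I P2=I  mem[L1]=16
12. P1: store L2 := 29  bus=[BusRdX,Flush]  L2: P0=I P1=M P2=I  mem[L2]=49
13. P0: store L2 := 71  bus=[BusRdX,Flush]  L2: P0=M P1=I P2=I  mem[L2]=29
14. P2: store L2 := 96  bus=[BusRdX,Flush]  L2: P0=I P1=I P2=M  mem[L2]=71
15. P0: store L4 := 52  bus=[-]  L4: P0=M P1=I P2=I  mem[L4]=10
16. P1: store L2 := 34  bus=[BusRdX,Flush]  L2: P0=I P1=M P2=I  mem[L2]=96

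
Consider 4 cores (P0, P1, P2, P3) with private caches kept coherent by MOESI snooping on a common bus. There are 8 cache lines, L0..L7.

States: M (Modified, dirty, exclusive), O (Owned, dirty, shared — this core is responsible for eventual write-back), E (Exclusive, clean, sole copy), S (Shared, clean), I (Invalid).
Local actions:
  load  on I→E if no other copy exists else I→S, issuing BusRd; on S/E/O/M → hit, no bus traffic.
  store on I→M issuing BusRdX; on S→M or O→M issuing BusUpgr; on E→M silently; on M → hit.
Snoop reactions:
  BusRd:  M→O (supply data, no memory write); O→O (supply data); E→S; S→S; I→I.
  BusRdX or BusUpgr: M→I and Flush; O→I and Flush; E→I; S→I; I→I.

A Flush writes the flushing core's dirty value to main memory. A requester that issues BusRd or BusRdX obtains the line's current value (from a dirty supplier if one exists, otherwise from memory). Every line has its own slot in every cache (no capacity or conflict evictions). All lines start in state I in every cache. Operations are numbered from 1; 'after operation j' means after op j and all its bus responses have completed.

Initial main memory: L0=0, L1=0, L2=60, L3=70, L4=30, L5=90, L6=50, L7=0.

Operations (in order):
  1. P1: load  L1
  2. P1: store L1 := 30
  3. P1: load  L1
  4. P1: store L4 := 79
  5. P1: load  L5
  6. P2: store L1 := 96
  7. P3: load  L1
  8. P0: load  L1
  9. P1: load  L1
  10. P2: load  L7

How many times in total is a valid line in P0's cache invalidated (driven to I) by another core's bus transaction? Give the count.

[1] P1: load  L1 | P0:I, P1:E(0), P2:I, P3:I | bus: BusRd
[2] P1: store L1 := 30 | P0:I, P1:M(30), P2:I, P3:I | bus: none
[3] P1: load  L1 | P0:I, P1:M(30), P2:I, P3:I | bus: none
[4] P1: store L4 := 79 | P0:I, P1:M(79), P2:I, P3:I | bus: BusRdX
[5] P1: load  L5 | P0:I, P1:E(90), P2:I, P3:I | bus: BusRd
[6] P2: store L1 := 96 | P0:I, P1:I, P2:M(96), P3:I | bus: BusRdX,Flush
[7] P3: load  L1 | P0:I, P1:I, P2:O(96), P3:S(96) | bus: BusRd
[8] P0: load  L1 | P0:S(96), P1:I, P2:O(96), P3:S(96) | bus: BusRd
[9] P1: load  L1 | P0:S(96), P1:S(96), P2:O(96), P3:S(96) | bus: BusRd
[10] P2: load  L7 | P0:I, P1:I, P2:E(0), P3:I | bus: BusRd

invalidations = 0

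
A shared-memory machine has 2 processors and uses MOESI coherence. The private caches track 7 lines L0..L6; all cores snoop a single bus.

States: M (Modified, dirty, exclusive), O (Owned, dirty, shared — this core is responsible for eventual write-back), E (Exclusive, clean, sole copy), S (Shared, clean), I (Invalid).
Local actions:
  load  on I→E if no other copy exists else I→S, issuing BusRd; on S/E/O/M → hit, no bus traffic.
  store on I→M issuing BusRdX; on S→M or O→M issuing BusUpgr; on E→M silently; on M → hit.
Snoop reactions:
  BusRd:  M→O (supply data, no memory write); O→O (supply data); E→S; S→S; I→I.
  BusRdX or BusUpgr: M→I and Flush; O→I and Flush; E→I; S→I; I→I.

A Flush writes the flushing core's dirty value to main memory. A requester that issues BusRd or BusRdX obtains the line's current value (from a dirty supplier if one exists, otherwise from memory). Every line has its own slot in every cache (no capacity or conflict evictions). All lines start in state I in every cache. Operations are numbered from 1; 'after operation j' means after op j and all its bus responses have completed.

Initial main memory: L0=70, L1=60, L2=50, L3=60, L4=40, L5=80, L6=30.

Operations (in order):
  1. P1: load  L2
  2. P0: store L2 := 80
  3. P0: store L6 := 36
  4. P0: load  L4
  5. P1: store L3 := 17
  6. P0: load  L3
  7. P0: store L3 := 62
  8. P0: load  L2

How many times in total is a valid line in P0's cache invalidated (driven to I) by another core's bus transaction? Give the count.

  op1 P1: load  L2 → I/E on L2; bus BusRd; mem=50
  op2 P0: store L2 := 80 → M/I on L2; bus BusRdX; mem=50
  op3 P0: store L6 := 36 → M/I on L6; bus BusRdX; mem=30
  op4 P0: load  L4 → E/I on L4; bus BusRd; mem=40
  op5 P1: store L3 := 17 → I/M on L3; bus BusRdX; mem=60
  op6 P0: load  L3 → S/O on L3; bus BusRd; mem=60
  op7 P0: store L3 := 62 → M/I on L3; bus BusUpgr Flush; mem=17
  op8 P0: load  L2 → M/I on L2; bus (none); mem=50

invalidations = 0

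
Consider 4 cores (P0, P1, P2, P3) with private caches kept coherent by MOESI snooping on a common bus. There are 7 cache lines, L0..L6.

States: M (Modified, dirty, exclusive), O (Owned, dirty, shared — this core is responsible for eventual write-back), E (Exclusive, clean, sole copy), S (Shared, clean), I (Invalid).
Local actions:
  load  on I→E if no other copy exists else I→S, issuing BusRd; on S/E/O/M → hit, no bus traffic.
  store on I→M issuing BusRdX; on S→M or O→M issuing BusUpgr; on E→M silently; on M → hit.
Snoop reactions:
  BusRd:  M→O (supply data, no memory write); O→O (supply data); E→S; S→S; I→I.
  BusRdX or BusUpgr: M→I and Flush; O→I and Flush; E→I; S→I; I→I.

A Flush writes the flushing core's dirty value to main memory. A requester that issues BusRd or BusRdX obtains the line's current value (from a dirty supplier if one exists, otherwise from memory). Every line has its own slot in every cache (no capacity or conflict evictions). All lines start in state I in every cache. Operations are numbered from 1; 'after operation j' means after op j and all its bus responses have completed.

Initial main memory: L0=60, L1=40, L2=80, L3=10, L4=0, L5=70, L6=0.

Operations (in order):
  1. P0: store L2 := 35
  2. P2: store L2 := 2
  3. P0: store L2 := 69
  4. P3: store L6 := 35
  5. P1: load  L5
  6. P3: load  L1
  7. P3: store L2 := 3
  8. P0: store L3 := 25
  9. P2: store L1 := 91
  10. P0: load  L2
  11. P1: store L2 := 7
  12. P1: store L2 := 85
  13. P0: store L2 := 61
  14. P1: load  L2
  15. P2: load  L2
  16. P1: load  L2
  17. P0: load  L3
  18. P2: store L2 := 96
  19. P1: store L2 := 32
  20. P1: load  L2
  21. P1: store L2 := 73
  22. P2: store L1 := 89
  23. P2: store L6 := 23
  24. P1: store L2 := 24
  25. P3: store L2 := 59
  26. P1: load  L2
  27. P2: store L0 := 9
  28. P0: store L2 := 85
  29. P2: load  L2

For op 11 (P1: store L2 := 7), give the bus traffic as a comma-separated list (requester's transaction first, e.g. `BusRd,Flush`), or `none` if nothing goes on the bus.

bus = BusRdX,Flush

1. P0: store L2 := 35  bus=[BusRdX]  L2: P0=M P1=I P2=I P3=I  mem[L2]=80
2. P2: store L2 := 2  bus=[BusRdX,Flush]  L2: P0=I P1=I P2=M P3=I  mem[L2]=35
3. P0: store L2 := 69  bus=[BusRdX,Flush]  L2: P0=M P1=I P2=I P3=I  mem[L2]=2
4. P3: store L6 := 35  bus=[BusRdX]  L6: P0=I P1=I P2=I P3=M  mem[L6]=0
5. P1: load  L5  bus=[BusRd]  L5: P0=I P1=E P2=I P3=I  mem[L5]=70
6. P3: load  L1  bus=[BusRd]  L1: P0=I P1=I P2=I P3=E  mem[L1]=40
7. P3: store L2 := 3  bus=[BusRdX,Flush]  L2: P0=I P1=I P2=I P3=M  mem[L2]=69
8. P0: store L3 := 25  bus=[BusRdX]  L3: P0=M P1=I P2=I P3=I  mem[L3]=10
9. P2: store L1 := 91  bus=[BusRdX]  L1: P0=I P1=I P2=M P3=I  mem[L1]=40
10. P0: load  L2  bus=[BusRd]  L2: P0=S P1=I P2=I P3=O  mem[L2]=69
11. P1: store L2 := 7  bus=[BusRdX,Flush]  L2: P0=I P1=M P2=I P3=I  mem[L2]=3
12. P1: store L2 := 85  bus=[-]  L2: P0=I P1=M P2=I P3=I  mem[L2]=3
13. P0: store L2 := 61  bus=[BusRdX,Flush]  L2: P0=M P1=I P2=I P3=I  mem[L2]=85
14. P1: load  L2  bus=[BusRd]  L2: P0=O P1=S P2=I P3=I  mem[L2]=85
15. P2: load  L2  bus=[BusRd]  L2: P0=O P1=S P2=S P3=I  mem[L2]=85
16. P1: load  L2  bus=[-]  L2: P0=O P1=S P2=S P3=I  mem[L2]=85
17. P0: load  L3  bus=[-]  L3: P0=M P1=I P2=I P3=I  mem[L3]=10
18. P2: store L2 := 96  bus=[BusUpgr,Flush]  L2: P0=I P1=I P2=M P3=I  mem[L2]=61
19. P1: store L2 := 32  bus=[BusRdX,Flush]  L2: P0=I P1=M P2=I P3=I  mem[L2]=96
20. P1: load  L2  bus=[-]  L2: P0=I P1=M P2=I P3=I  mem[L2]=96
21. P1: store L2 := 73  bus=[-]  L2: P0=I P1=M P2=I P3=I  mem[L2]=96
22. P2: store L1 := 89  bus=[-]  L1: P0=I P1=I P2=M P3=I  mem[L1]=40
23. P2: store L6 := 23  bus=[BusRdX,Flush]  L6: P0=I P1=I P2=M P3=I  mem[L6]=35
24. P1: store L2 := 24  bus=[-]  L2: P0=I P1=M P2=I P3=I  mem[L2]=96
25. P3: store L2 := 59  bus=[BusRdX,Flush]  L2: P0=I P1=I P2=I P3=M  mem[L2]=24
26. P1: load  L2  bus=[BusRd]  L2: P0=I P1=S P2=I P3=O  mem[L2]=24
27. P2: store L0 := 9  bus=[BusRdX]  L0: P0=I P1=I P2=M P3=I  mem[L0]=60
28. P0: store L2 := 85  bus=[BusRdX,Flush]  L2: P0=M P1=I P2=I P3=I  mem[L2]=59
29. P2: load  L2  bus=[BusRd]  L2: P0=O P1=I P2=S P3=I  mem[L2]=59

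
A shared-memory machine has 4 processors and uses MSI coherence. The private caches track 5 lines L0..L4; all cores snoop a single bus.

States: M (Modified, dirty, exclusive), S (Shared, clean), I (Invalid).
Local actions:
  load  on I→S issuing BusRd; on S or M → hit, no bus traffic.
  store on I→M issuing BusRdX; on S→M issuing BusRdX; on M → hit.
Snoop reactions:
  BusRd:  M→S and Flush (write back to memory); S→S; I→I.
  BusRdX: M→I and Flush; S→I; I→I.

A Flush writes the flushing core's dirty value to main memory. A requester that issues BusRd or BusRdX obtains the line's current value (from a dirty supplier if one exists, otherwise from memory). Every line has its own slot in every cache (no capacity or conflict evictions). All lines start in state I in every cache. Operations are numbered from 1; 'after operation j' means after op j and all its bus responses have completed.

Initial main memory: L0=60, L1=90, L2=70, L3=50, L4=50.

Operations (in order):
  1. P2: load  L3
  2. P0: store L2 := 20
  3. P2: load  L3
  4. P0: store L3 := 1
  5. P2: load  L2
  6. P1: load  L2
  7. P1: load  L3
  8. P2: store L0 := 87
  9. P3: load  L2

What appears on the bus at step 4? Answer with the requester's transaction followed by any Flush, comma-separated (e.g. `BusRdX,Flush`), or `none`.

1. P2: load  L3  bus=[BusRd]  L3: P0=I P1=I P2=S P3=I  mem[L3]=50
2. P0: store L2 := 20  bus=[BusRdX]  L2: P0=M P1=I P2=I P3=I  mem[L2]=70
3. P2: load  L3  bus=[-]  L3: P0=I P1=I P2=S P3=I  mem[L3]=50
4. P0: store L3 := 1  bus=[BusRdX]  L3: P0=M P1=I P2=I P3=I  mem[L3]=50
5. P2: load  L2  bus=[BusRd,Flush]  L2: P0=S P1=I P2=S P3=I  mem[L2]=20
6. P1: load  L2  bus=[BusRd]  L2: P0=S P1=S P2=S P3=I  mem[L2]=20
7. P1: load  L3  bus=[BusRd,Flush]  L3: P0=S P1=S P2=I P3=I  mem[L3]=1
8. P2: store L0 := 87  bus=[BusRdX]  L0: P0=I P1=I P2=M P3=I  mem[L0]=60
9. P3: load  L2  bus=[BusRd]  L2: P0=S P1=S P2=S P3=S  mem[L2]=20

bus = BusRdX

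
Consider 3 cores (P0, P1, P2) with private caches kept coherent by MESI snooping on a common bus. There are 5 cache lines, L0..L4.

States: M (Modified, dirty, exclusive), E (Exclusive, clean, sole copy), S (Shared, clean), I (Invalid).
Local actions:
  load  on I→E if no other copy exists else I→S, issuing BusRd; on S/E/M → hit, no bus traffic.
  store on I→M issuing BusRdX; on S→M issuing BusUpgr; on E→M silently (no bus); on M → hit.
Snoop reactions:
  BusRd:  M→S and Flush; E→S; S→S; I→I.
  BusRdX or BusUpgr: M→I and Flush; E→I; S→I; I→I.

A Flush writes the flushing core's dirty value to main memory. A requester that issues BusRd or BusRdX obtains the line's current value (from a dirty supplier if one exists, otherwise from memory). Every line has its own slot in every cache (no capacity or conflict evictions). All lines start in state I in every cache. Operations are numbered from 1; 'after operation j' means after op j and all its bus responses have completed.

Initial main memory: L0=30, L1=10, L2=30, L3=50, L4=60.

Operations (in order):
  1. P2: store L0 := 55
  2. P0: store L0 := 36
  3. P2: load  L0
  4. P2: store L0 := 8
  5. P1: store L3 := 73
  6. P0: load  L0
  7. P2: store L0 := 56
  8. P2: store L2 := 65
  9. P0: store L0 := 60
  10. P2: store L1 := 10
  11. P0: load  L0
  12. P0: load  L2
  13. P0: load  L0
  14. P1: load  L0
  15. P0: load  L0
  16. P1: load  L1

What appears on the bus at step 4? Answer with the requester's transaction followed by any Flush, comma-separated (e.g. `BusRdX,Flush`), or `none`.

bus = BusUpgr

step 1: P2: store L0 := 55  ⟶  IIM  (L0)  txn=BusRdX  M[L0]=30
step 2: P0: store L0 := 36  ⟶  MII  (L0)  txn=BusRdX+Flush  M[L0]=55
step 3: P2: load  L0  ⟶  SIS  (L0)  txn=BusRd+Flush  M[L0]=36
step 4: P2: store L0 := 8  ⟶  IIM  (L0)  txn=BusUpgr  M[L0]=36
step 5: P1: store L3 := 73  ⟶  IMI  (L3)  txn=BusRdX  M[L3]=50
step 6: P0: load  L0  ⟶  SIS  (L0)  txn=BusRd+Flush  M[L0]=8
step 7: P2: store L0 := 56  ⟶  IIM  (L0)  txn=BusUpgr  M[L0]=8
step 8: P2: store L2 := 65  ⟶  IIM  (L2)  txn=BusRdX  M[L2]=30
step 9: P0: store L0 := 60  ⟶  MII  (L0)  txn=BusRdX+Flush  M[L0]=56
step 10: P2: store L1 := 10  ⟶  IIM  (L1)  txn=BusRdX  M[L1]=10
step 11: P0: load  L0  ⟶  MII  (L0)  txn=∅  M[L0]=56
step 12: P0: load  L2  ⟶  SIS  (L2)  txn=BusRd+Flush  M[L2]=65
step 13: P0: load  L0  ⟶  MII  (L0)  txn=∅  M[L0]=56
step 14: P1: load  L0  ⟶  SSI  (L0)  txn=BusRd+Flush  M[L0]=60
step 15: P0: load  L0  ⟶  SSI  (L0)  txn=∅  M[L0]=60
step 16: P1: load  L1  ⟶  ISS  (L1)  txn=BusRd+Flush  M[L1]=10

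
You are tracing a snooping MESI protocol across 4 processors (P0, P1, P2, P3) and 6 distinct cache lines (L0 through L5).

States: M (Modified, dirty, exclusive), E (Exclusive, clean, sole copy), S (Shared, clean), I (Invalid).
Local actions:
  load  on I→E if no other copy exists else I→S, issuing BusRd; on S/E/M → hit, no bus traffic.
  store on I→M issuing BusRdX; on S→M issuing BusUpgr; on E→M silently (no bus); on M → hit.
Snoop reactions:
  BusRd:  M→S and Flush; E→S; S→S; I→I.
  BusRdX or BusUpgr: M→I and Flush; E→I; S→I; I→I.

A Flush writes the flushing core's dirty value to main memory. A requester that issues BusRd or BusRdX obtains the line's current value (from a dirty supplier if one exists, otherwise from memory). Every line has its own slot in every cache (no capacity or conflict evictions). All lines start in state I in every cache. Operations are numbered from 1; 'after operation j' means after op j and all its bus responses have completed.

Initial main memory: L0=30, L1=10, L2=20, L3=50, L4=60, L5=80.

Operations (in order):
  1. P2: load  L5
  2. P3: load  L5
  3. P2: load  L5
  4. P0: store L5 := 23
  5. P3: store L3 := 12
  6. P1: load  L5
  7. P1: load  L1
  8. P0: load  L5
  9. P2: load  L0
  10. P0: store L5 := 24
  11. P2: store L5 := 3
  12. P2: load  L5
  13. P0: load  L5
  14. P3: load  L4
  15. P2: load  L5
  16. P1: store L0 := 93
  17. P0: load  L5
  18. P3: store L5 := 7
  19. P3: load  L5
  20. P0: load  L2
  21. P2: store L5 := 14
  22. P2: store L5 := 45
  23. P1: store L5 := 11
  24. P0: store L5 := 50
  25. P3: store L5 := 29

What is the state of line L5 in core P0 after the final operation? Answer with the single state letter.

state = I

step 1: P2: load  L5  ⟶  IIEI  (L5)  txn=BusRd  M[L5]=80
step 2: P3: load  L5  ⟶  IISS  (L5)  txn=BusRd  M[L5]=80
step 3: P2: load  L5  ⟶  IISS  (L5)  txn=∅  M[L5]=80
step 4: P0: store L5 := 23  ⟶  MIII  (L5)  txn=BusRdX  M[L5]=80
step 5: P3: store L3 := 12  ⟶  IIIM  (L3)  txn=BusRdX  M[L3]=50
step 6: P1: load  L5  ⟶  SSII  (L5)  txn=BusRd+Flush  M[L5]=23
step 7: P1: load  L1  ⟶  IEII  (L1)  txn=BusRd  M[L1]=10
step 8: P0: load  L5  ⟶  SSII  (L5)  txn=∅  M[L5]=23
step 9: P2: load  L0  ⟶  IIEI  (L0)  txn=BusRd  M[L0]=30
step 10: P0: store L5 := 24  ⟶  MIII  (L5)  txn=BusUpgr  M[L5]=23
step 11: P2: store L5 := 3  ⟶  IIMI  (L5)  txn=BusRdX+Flush  M[L5]=24
step 12: P2: load  L5  ⟶  IIMI  (L5)  txn=∅  M[L5]=24
step 13: P0: load  L5  ⟶  SISI  (L5)  txn=BusRd+Flush  M[L5]=3
step 14: P3: load  L4  ⟶  IIIE  (L4)  txn=BusRd  M[L4]=60
step 15: P2: load  L5  ⟶  SISI  (L5)  txn=∅  M[L5]=3
step 16: P1: store L0 := 93  ⟶  IMII  (L0)  txn=BusRdX  M[L0]=30
step 17: P0: load  L5  ⟶  SISI  (L5)  txn=∅  M[L5]=3
step 18: P3: store L5 := 7  ⟶  IIIM  (L5)  txn=BusRdX  M[L5]=3
step 19: P3: load  L5  ⟶  IIIM  (L5)  txn=∅  M[L5]=3
step 20: P0: load  L2  ⟶  EIII  (L2)  txn=BusRd  M[L2]=20
step 21: P2: store L5 := 14  ⟶  IIMI  (L5)  txn=BusRdX+Flush  M[L5]=7
step 22: P2: store L5 := 45  ⟶  IIMI  (L5)  txn=∅  M[L5]=7
step 23: P1: store L5 := 11  ⟶  IMII  (L5)  txn=BusRdX+Flush  M[L5]=45
step 24: P0: store L5 := 50  ⟶  MIII  (L5)  txn=BusRdX+Flush  M[L5]=11
step 25: P3: store L5 := 29  ⟶  IIIM  (L5)  txn=BusRdX+Flush  M[L5]=50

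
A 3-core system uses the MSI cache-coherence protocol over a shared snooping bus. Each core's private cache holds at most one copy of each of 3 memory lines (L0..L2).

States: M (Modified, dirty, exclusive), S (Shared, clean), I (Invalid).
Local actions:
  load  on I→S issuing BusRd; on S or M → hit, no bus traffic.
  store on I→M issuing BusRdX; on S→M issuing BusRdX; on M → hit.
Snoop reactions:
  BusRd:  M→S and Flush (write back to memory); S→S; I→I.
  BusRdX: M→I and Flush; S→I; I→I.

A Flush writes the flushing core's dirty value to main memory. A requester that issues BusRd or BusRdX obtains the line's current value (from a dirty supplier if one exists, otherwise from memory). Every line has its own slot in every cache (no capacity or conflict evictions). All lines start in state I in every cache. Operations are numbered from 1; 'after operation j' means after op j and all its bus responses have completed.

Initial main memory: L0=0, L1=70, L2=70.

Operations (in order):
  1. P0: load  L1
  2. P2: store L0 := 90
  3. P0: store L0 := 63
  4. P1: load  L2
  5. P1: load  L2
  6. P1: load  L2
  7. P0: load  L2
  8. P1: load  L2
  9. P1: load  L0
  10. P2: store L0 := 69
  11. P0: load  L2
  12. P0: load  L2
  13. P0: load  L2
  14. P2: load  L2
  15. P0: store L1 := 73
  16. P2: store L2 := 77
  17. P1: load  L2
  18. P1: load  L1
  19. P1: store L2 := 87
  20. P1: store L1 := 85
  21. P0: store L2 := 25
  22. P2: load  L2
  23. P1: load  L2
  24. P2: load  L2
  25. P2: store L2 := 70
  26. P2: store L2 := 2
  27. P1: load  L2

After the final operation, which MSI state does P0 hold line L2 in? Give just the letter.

1. P0: load  L1  bus=[BusRd]  L1: P0=S P1=I P2=I  mem[L1]=70
2. P2: store L0 := 90  bus=[BusRdX]  L0: P0=I P1=I P2=M  mem[L0]=0
3. P0: store L0 := 63  bus=[BusRdX,Flush]  L0: P0=M P1=I P2=I  mem[L0]=90
4. P1: load  L2  bus=[BusRd]  L2: P0=I P1=S P2=I  mem[L2]=70
5. P1: load  L2  bus=[-]  L2: P0=I P1=S P2=I  mem[L2]=70
6. P1: load  L2  bus=[-]  L2: P0=I P1=S P2=I  mem[L2]=70
7. P0: load  L2  bus=[BusRd]  L2: P0=S P1=S P2=I  mem[L2]=70
8. P1: load  L2  bus=[-]  L2: P0=S P1=S P2=I  mem[L2]=70
9. P1: load  L0  bus=[BusRd,Flush]  L0: P0=S P1=S P2=I  mem[L0]=63
10. P2: store L0 := 69  bus=[BusRdX]  L0: P0=I P1=I P2=M  mem[L0]=63
11. P0: load  L2  bus=[-]  L2: P0=S P1=S P2=I  mem[L2]=70
12. P0: load  L2  bus=[-]  L2: P0=S P1=S P2=I  mem[L2]=70
13. P0: load  L2  bus=[-]  L2: P0=S P1=S P2=I  mem[L2]=70
14. P2: load  L2  bus=[BusRd]  L2: P0=S P1=S P2=S  mem[L2]=70
15. P0: store L1 := 73  bus=[BusRdX]  L1: P0=M P1=I P2=I  mem[L1]=70
16. P2: store L2 := 77  bus=[BusRdX]  L2: P0=I P1=I P2=M  mem[L2]=70
17. P1: load  L2  bus=[BusRd,Flush]  L2: P0=I P1=S P2=S  mem[L2]=77
18. P1: load  L1  bus=[BusRd,Flush]  L1: P0=S P1=S P2=I  mem[L1]=73
19. P1: store L2 := 87  bus=[BusRdX]  L2: P0=I P1=M P2=I  mem[L2]=77
20. P1: store L1 := 85  bus=[BusRdX]  L1: P0=I P1=M P2=I  mem[L1]=73
21. P0: store L2 := 25  bus=[BusRdX,Flush]  L2: P0=M P1=I P2=I  mem[L2]=87
22. P2: load  L2  bus=[BusRd,Flush]  L2: P0=S P1=I P2=S  mem[L2]=25
23. P1: load  L2  bus=[BusRd]  L2: P0=S P1=S P2=S  mem[L2]=25
24. P2: load  L2  bus=[-]  L2: P0=S P1=S P2=S  mem[L2]=25
25. P2: store L2 := 70  bus=[BusRdX]  L2: P0=I P1=I P2=M  mem[L2]=25
26. P2: store L2 := 2  bus=[-]  L2: P0=I P1=I P2=M  mem[L2]=25
27. P1: load  L2  bus=[BusRd,Flush]  L2: P0=I P1=S P2=S  mem[L2]=2

state = I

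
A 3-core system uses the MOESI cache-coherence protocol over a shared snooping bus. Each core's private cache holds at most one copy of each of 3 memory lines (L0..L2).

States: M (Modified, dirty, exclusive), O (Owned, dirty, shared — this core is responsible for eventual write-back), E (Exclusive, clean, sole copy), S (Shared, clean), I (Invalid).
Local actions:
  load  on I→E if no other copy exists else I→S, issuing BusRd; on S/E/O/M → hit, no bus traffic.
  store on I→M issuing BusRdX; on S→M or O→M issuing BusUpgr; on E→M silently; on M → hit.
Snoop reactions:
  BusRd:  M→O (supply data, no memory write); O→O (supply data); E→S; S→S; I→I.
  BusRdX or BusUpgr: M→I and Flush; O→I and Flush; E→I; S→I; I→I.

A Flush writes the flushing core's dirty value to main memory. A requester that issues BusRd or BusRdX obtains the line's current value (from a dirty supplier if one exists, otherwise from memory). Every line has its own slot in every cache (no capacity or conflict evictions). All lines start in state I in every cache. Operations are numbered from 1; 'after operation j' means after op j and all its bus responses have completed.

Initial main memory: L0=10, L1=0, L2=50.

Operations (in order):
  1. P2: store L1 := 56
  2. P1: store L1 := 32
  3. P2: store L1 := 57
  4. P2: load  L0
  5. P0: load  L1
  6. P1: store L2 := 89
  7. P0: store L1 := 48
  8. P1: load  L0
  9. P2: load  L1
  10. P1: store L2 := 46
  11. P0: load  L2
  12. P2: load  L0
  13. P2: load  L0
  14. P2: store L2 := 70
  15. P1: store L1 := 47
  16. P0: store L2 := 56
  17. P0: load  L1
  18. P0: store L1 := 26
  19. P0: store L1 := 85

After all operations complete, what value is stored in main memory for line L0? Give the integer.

memory[L0] = 10

[1] P2: store L1 := 56 | P0:I, P1:I, P2:M(56) | bus: BusRdX
[2] P1: store L1 := 32 | P0:I, P1:M(32), P2:I | bus: BusRdX,Flush
[3] P2: store L1 := 57 | P0:I, P1:I, P2:M(57) | bus: BusRdX,Flush
[4] P2: load  L0 | P0:I, P1:I, P2:E(10) | bus: BusRd
[5] P0: load  L1 | P0:S(57), P1:I, P2:O(57) | bus: BusRd
[6] P1: store L2 := 89 | P0:I, P1:M(89), P2:I | bus: BusRdX
[7] P0: store L1 := 48 | P0:M(48), P1:I, P2:I | bus: BusUpgr,Flush
[8] P1: load  L0 | P0:I, P1:S(10), P2:S(10) | bus: BusRd
[9] P2: load  L1 | P0:O(48), P1:I, P2:S(48) | bus: BusRd
[10] P1: store L2 := 46 | P0:I, P1:M(46), P2:I | bus: none
[11] P0: load  L2 | P0:S(46), P1:O(46), P2:I | bus: BusRd
[12] P2: load  L0 | P0:I, P1:S(10), P2:S(10) | bus: none
[13] P2: load  L0 | P0:I, P1:S(10), P2:S(10) | bus: none
[14] P2: store L2 := 70 | P0:I, P1:I, P2:M(70) | bus: BusRdX,Flush
[15] P1: store L1 := 47 | P0:I, P1:M(47), P2:I | bus: BusRdX,Flush
[16] P0: store L2 := 56 | P0:M(56), P1:I, P2:I | bus: BusRdX,Flush
[17] P0: load  L1 | P0:S(47), P1:O(47), P2:I | bus: BusRd
[18] P0: store L1 := 26 | P0:M(26), P1:I, P2:I | bus: BusUpgr,Flush
[19] P0: store L1 := 85 | P0:M(85), P1:I, P2:I | bus: none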